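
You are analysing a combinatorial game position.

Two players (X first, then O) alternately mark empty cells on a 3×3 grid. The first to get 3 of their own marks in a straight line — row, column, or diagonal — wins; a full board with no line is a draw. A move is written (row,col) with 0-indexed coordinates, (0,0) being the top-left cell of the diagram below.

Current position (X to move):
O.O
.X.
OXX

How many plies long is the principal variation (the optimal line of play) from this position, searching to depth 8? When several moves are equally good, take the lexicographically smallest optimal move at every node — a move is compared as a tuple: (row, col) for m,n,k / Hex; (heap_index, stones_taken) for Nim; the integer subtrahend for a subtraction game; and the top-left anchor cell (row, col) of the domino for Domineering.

PV length from [O.O/.X./OXX]: 1 ply

ply 1, X at O.O/.X./OXX | (0,1)=+1→OXO/.X./OXX*; (1,0)=-1→O.O/XX./OXX; (1,2)=-1→O.O/.XX/OXX
ply 2: OXO/.X./OXX is terminal -1 (O); from O.O/.X./OXX depth 8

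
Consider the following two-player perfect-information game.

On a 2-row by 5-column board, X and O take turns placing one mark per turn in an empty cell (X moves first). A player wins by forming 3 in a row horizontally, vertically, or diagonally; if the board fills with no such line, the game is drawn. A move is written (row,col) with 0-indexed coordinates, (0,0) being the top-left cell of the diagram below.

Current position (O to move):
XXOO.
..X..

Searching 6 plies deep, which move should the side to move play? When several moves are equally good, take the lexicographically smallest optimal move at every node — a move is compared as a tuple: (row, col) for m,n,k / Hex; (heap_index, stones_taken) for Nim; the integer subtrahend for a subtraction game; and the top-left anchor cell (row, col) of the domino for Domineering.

O's best at [XXOO./..X..]: (0,4)

[XXOO./..X..] O move#1: (0,4):+1/XXOOO/..X..*, (1,0):+0/XXOO./O.X.., (1,1):+0/XXOO./.OX.., (1,3):+0/XXOO./..XO., (1,4):+0/XXOO./..X.O
[XXOOO/..X..] end (terminal -1, X#2); searched XXOO./..X.. to 6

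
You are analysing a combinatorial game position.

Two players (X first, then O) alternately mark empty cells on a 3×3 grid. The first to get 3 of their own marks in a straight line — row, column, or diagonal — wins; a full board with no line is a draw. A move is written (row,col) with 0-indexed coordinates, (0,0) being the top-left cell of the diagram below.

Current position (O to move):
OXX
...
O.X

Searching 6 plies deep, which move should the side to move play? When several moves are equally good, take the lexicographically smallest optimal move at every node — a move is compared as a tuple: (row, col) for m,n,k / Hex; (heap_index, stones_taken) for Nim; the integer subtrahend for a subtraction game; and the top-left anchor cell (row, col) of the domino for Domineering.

O's best at [OXX/.../O.X]: (1,0)

p1 O@[OXX/.../O.X]: (1,0)[OXX/O../O.X]+1* (1,1)[OXX/.O./O.X]-1 (1,2)[OXX/..O/O.X]+0 (2,1)[OXX/.../OOX]-1
p2 X@[OXX/O../O.X] terminal -1; root [OXX/.../O.X] d6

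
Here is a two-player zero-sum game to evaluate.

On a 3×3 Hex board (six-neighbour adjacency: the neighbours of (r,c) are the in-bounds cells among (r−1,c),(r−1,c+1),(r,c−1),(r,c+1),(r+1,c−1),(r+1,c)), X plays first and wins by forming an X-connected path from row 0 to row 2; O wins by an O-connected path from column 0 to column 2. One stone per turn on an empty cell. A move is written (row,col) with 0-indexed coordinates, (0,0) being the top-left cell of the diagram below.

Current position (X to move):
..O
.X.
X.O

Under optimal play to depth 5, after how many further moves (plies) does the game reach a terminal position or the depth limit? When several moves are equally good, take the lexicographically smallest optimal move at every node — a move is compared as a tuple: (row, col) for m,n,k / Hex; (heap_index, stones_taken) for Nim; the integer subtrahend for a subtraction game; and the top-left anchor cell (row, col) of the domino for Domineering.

[..O/.X./X.O] X move#1: (0,0):+1/X.O/.X./X.O*, (0,1):+1/.XO/.X./X.O, (1,0):+1/..O/XX./X.O, (1,2):-1/..O/.XX/X.O, (2,1):-1/..O/.X./XXO
[X.O/.X./X.O] O move#2: (0,1):-1/XOO/.X./X.O*, (1,0):-1/X.O/OX./X.O, (1,2):-1/X.O/.XO/X.O, (2,1):-1/X.O/.X./XOO
[XOO/.X./X.O] X move#3: (1,0):+1/XOO/XX./X.O*, (1,2):-1/XOO/.XX/X.O, (2,1):-1/XOO/.X./XXO
[XOO/XX./X.O] end (terminal -1, O#4); searched ..O/.X./X.O to 5

PV length from [..O/.X./X.O]: 3 plies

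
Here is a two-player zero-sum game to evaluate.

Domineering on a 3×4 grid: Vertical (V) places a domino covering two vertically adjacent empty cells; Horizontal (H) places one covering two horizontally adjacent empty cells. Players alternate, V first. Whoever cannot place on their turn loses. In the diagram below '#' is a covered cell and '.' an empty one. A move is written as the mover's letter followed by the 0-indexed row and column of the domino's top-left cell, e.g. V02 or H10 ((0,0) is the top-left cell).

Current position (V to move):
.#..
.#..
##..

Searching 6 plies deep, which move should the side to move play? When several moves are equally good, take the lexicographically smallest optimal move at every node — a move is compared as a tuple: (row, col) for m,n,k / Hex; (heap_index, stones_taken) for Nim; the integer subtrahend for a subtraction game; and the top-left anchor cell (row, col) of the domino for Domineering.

p1 V@[.#../.#../##..]: V00[##../##../##..]-1 V02[.##./.##./##..]+1* V03[.#.#/.#.#/##..]+1 V12[.#../.##./###.]+1 V13[.#../.#.#/##.#]+1
p2 H@[.##./.##./##..]: H22[.##./.##./####]-1*
p3 V@[.##./.##./####]: V00[###./###./####]+1* V03[.###/.###/####]+1
p4 H@[###./###./####] terminal -1; root [.#../.#../##..] d6

V's best at [.#../.#../##..]: V02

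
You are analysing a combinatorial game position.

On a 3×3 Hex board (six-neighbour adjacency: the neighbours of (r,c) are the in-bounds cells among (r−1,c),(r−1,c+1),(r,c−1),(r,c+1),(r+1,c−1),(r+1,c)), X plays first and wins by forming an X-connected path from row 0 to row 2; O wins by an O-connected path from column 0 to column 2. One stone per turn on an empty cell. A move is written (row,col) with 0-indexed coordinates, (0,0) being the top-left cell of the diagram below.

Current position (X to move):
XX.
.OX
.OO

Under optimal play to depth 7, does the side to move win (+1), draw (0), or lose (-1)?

value(XX./.OX/.OO, X) = -1

[XX./.OX/.OO] X move#1: (0,2):-1/XXX/.OX/.OO*, (1,0):-1/XX./XOX/.OO, (2,0):-1/XX./.OX/XOO
[XXX/.OX/.OO] O move#2: (1,0):+1/XXX/OOX/.OO*, (2,0):+1/XXX/.OX/OOO
[XXX/OOX/.OO] end (terminal -1, X#3); searched XX./.OX/.OO to 7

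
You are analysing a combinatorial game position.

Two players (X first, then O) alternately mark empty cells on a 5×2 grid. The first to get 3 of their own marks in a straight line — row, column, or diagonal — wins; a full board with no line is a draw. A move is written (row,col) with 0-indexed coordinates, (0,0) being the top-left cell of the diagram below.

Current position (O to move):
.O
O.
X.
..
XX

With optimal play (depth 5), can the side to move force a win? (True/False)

[.O/O./X./../XX] O move#1: (0,0):-1/OO/O./X./../XX, (1,1):-1/.O/OO/X./../XX, (2,1):-1/.O/O./XO/../XX, (3,0):+0/.O/O./X./O./XX*, (3,1):-1/.O/O./X./.O/XX
[.O/O./X./O./XX] X move#2: (0,0):+0/XO/O./X./O./XX*, (1,1):+0/.O/OX/X./O./XX, (2,1):+0/.O/O./XX/O./XX, (3,1):+0/.O/O./X./OX/XX
[XO/O./X./O./XX] O move#3: (1,1):+0/XO/OO/X./O./XX*, (2,1):+0/XO/O./XO/O./XX, (3,1):+0/XO/O./X./OO/XX
[XO/OO/X./O./XX] X move#4: (2,1):+0/XO/OO/XX/O./XX*, (3,1):-1/XO/OO/X./OX/XX
[XO/OO/XX/O./XX] O move#5: (3,1):+0/XO/OO/XX/OO/XX*
[XO/OO/XX/OO/XX] end (terminal +0, X#6); searched .O/O./X./../XX to 5

O winning at [.O/O./X./../XX]: False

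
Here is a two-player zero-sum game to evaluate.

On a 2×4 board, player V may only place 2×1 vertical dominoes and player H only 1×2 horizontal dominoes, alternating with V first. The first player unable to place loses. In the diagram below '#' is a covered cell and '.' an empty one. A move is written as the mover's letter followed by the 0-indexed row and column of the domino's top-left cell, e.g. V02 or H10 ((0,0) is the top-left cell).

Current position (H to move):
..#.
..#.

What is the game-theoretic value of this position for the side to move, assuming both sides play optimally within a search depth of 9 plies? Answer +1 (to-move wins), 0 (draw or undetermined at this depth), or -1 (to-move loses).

value(..#./..#., H) = +1

p1 H@[..#./..#.]: H00[###./..#.]+1* H10[..#./###.]+1
p2 V@[###./..#.]: V03[####/..##]-1*
p3 H@[####/..##]: H10[####/####]+1*
p4 V@[####/####] terminal -1; root [..#./..#.] d9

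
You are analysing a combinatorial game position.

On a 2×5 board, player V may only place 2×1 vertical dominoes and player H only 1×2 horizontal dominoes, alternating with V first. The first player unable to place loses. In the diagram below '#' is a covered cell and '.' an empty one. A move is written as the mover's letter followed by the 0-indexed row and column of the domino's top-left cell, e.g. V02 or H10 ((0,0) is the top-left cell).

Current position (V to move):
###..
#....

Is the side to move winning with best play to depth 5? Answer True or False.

V winning at [###../#....]: True

ply 1, V at ###../#.... | V03=+1→####./#..#.*; V04=-1→###.#/#...#
ply 2, H at ####./#..#. | H11=-1→####./####.*
ply 3, V at ####./####. | V04=+1→#####/#####*
ply 4: #####/##### is terminal -1 (H); from ###../#.... depth 5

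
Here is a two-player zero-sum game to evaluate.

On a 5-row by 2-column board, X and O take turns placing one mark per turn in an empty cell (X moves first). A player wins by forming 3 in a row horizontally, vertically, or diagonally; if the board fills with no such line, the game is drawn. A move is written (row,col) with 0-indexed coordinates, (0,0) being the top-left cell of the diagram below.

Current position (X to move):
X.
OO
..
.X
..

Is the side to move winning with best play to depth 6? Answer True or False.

X winning at [X./OO/../.X/..]: False

[X./OO/../.X/..] X move#1: (0,1):+0/XX/OO/../.X/..*, (2,0):+0/X./OO/X./.X/.., (2,1):+0/X./OO/.X/.X/.., (3,0):+0/X./OO/../XX/.., (4,0):+0/X./OO/../.X/X., (4,1):+0/X./OO/../.X/.X
[XX/OO/../.X/..] O move#2: (2,0):+0/XX/OO/O./.X/..*, (2,1):+0/XX/OO/.O/.X/.., (3,0):+0/XX/OO/../OX/.., (4,0):+0/XX/OO/../.X/O., (4,1):+0/XX/OO/../.X/.O
[XX/OO/O./.X/..] X move#3: (2,1):-1/XX/OO/OX/.X/.., (3,0):+0/XX/OO/O./XX/..*, (4,0):-1/XX/OO/O./.X/X., (4,1):-1/XX/OO/O./.X/.X
[XX/OO/O./XX/..] O move#4: (2,1):+0/XX/OO/OO/XX/..*, (4,0):+0/XX/OO/O./XX/O., (4,1):+0/XX/OO/O./XX/.O
[XX/OO/OO/XX/..] X move#5: (4,0):+0/XX/OO/OO/XX/X.*, (4,1):+0/XX/OO/OO/XX/.X
[XX/OO/OO/XX/X.] O move#6: (4,1):+0/XX/OO/OO/XX/XO*
[XX/OO/OO/XX/XO] end (terminal +0, X#7); searched X./OO/../.X/.. to 6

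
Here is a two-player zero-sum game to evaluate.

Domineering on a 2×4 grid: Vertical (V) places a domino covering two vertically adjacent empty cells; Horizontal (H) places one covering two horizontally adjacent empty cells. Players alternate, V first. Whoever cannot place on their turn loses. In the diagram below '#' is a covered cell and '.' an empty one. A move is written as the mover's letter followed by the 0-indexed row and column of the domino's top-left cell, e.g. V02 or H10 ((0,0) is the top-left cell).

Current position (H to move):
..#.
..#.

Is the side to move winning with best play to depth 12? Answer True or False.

ply 1, H at ..#./..#. | H00=+1→###./..#.*; H10=+1→..#./###.
ply 2, V at ###./..#. | V03=-1→####/..##*
ply 3, H at ####/..## | H10=+1→####/####*
ply 4: ####/#### is terminal -1 (V); from ..#./..#. depth 12

H winning at [..#./..#.]: True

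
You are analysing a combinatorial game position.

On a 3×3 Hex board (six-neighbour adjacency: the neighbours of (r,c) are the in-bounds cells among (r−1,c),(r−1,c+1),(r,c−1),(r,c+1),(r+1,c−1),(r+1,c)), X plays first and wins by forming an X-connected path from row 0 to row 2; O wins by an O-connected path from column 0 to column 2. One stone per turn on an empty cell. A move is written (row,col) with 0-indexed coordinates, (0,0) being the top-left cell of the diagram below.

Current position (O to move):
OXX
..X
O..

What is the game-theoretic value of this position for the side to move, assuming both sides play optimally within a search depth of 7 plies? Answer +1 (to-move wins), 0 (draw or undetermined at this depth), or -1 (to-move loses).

value(OXX/..X/O.., O) = -1

p1 O@[OXX/..X/O..]: (1,0)[OXX/O.X/O..]-1* (1,1)[OXX/.OX/O..]-1 (2,1)[OXX/..X/OO.]-1 (2,2)[OXX/..X/O.O]-1
p2 X@[OXX/O.X/O..]: (1,1)[OXX/OXX/O..]+1* (2,1)[OXX/O.X/OX.]+1 (2,2)[OXX/O.X/O.X]+1
p3 O@[OXX/OXX/O..]: (2,1)[OXX/OXX/OO.]-1* (2,2)[OXX/OXX/O.O]-1
p4 X@[OXX/OXX/OO.]: (2,2)[OXX/OXX/OOX]+1*
p5 O@[OXX/OXX/OOX] terminal -1; root [OXX/..X/O..] d7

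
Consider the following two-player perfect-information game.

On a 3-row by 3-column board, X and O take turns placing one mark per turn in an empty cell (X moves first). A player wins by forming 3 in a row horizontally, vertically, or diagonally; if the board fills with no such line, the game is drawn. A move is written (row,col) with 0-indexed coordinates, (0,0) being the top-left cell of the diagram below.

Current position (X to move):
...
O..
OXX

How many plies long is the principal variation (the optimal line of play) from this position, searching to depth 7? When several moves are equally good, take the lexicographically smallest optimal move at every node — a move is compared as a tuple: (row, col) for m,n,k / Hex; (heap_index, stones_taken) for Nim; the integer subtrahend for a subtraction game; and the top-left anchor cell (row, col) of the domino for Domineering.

PV length from [.../O../OXX]: 4 plies

ply 1, X at .../O../OXX | (0,0)=-1→X../O../OXX*; (0,1)=-1→.X./O../OXX; (0,2)=-1→..X/O../OXX; (1,1)=-1→.../OX./OXX; (1,2)=-1→.../O.X/OXX
ply 2, O at X../O../OXX | (0,1)=-1→XO./O../OXX; (0,2)=-1→X.O/O../OXX; (1,1)=+1→X../OO./OXX*; (1,2)=-1→X../O.O/OXX
ply 3, X at X../OO./OXX | (0,1)=-1→XX./OO./OXX*; (0,2)=-1→X.X/OO./OXX; (1,2)=-1→X../OOX/OXX
ply 4, O at XX./OO./OXX | (0,2)=+1→XXO/OO./OXX*; (1,2)=+1→XX./OOO/OXX
ply 5: XXO/OO./OXX is terminal -1 (X); from .../O../OXX depth 7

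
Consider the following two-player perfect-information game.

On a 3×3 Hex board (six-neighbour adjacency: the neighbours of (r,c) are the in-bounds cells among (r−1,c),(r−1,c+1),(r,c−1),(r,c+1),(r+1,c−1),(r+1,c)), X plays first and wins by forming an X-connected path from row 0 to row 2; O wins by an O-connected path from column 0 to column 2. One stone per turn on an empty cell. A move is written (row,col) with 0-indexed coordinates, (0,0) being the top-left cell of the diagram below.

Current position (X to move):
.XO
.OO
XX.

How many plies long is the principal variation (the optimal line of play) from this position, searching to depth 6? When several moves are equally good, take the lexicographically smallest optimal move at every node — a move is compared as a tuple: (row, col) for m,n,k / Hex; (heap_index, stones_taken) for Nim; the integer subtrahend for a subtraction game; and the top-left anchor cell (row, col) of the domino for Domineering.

PV length from [.XO/.OO/XX.]: 1 ply

ply 1, X at .XO/.OO/XX. | (0,0)=-1→XXO/.OO/XX.; (1,0)=+1→.XO/XOO/XX.*; (2,2)=-1→.XO/.OO/XXX
ply 2: .XO/XOO/XX. is terminal -1 (O); from .XO/.OO/XX. depth 6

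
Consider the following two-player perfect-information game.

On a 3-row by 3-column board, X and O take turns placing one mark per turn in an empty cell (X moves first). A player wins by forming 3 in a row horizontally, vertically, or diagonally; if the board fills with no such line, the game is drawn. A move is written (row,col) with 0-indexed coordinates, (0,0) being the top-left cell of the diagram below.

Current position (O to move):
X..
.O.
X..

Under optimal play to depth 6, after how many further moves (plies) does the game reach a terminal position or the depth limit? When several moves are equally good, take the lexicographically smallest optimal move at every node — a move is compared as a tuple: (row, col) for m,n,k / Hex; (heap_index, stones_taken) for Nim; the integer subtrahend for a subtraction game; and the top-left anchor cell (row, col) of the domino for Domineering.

[X../.O./X..] O move#1: (0,1):-1/XO./.O./X.., (0,2):-1/X.O/.O./X.., (1,0):+0/X../OO./X..*, (1,2):-1/X../.OO/X.., (2,1):-1/X../.O./XO., (2,2):-1/X../.O./X.O
[X../OO./X..] X move#2: (0,1):-1/XX./OO./X.., (0,2):-1/X.X/OO./X.., (1,2):+0/X../OOX/X..*, (2,1):-1/X../OO./XX., (2,2):-1/X../OO./X.X
[X../OOX/X..] O move#3: (0,1):+0/XO./OOX/X..*, (0,2):+0/X.O/OOX/X.., (2,1):+0/X../OOX/XO., (2,2):+0/X../OOX/X.O
[XO./OOX/X..] X move#4: (0,2):-1/XOX/OOX/X.., (2,1):+0/XO./OOX/XX.*, (2,2):-1/XO./OOX/X.X
[XO./OOX/XX.] O move#5: (0,2):-1/XOO/OOX/XX., (2,2):+0/XO./OOX/XXO*
[XO./OOX/XXO] X move#6: (0,2):+0/XOX/OOX/XXO*
[XOX/OOX/XXO] end (terminal +0, O#7); searched X../.O./X.. to 6

PV length from [X../.O./X..]: 6 plies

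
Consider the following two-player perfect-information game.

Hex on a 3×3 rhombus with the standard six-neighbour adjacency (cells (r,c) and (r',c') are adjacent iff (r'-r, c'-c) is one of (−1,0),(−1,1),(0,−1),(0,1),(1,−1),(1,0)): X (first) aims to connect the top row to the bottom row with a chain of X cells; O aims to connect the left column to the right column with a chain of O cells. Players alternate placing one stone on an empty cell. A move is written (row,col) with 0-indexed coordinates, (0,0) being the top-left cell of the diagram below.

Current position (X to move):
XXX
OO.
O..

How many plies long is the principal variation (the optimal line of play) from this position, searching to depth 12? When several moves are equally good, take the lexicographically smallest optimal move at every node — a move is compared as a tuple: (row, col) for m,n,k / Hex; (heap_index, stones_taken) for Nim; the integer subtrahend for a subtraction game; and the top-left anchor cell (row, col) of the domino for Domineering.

[XXX/OO./O..] X move#1: (1,2):+1/XXX/OOX/O..*, (2,1):-1/XXX/OO./OX., (2,2):-1/XXX/OO./O.X
[XXX/OOX/O..] O move#2: (2,1):-1/XXX/OOX/OO.*, (2,2):-1/XXX/OOX/O.O
[XXX/OOX/OO.] X move#3: (2,2):+1/XXX/OOX/OOX*
[XXX/OOX/OOX] end (terminal -1, O#4); searched XXX/OO./O.. to 12

PV length from [XXX/OO./O..]: 3 plies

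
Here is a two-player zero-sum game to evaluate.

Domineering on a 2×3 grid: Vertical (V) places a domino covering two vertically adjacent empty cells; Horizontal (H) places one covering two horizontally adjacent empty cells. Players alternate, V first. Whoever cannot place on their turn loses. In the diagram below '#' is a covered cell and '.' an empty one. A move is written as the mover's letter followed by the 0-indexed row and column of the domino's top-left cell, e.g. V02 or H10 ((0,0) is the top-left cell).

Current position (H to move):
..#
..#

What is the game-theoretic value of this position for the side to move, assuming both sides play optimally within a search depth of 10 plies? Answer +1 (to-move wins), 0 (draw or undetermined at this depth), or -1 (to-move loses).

[..#/..#] H move#1: H00:+1/###/..#*, H10:+1/..#/###
[###/..#] end (terminal -1, V#2); searched ..#/..# to 10

value(..#/..#, H) = +1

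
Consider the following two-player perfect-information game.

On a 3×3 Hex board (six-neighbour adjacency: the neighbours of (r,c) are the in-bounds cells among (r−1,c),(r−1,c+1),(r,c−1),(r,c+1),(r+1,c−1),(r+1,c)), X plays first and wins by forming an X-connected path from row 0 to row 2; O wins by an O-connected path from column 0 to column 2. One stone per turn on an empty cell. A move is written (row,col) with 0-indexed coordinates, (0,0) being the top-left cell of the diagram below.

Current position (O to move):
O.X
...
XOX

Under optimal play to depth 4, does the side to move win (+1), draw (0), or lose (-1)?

ply 1, O at O.X/.../XOX | (0,1)=-1→OOX/.../XOX*; (1,0)=-1→O.X/O../XOX; (1,1)=-1→O.X/.O./XOX; (1,2)=-1→O.X/..O/XOX
ply 2, X at OOX/.../XOX | (1,0)=+1→OOX/X../XOX*; (1,1)=+1→OOX/.X./XOX; (1,2)=+1→OOX/..X/XOX
ply 3, O at OOX/X../XOX | (1,1)=-1→OOX/XO./XOX*; (1,2)=-1→OOX/X.O/XOX
ply 4, X at OOX/XO./XOX | (1,2)=+1→OOX/XOX/XOX*
ply 5: OOX/XOX/XOX is terminal -1 (O); from O.X/.../XOX depth 4

value(O.X/.../XOX, O) = -1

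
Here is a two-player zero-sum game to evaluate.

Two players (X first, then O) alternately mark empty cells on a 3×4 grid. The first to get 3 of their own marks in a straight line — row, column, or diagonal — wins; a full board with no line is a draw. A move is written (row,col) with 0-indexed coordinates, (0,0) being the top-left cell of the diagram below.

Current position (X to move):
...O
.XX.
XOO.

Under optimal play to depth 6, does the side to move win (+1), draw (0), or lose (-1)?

ply 1, X at ...O/.XX./XOO. | (0,0)=-1→X..O/.XX./XOO.; (0,1)=-1→.X.O/.XX./XOO.; (0,2)=+1→..XO/.XX./XOO.*; (1,0)=+1→...O/XXX./XOO.; (1,3)=+1→...O/.XXX/XOO.; (2,3)=+1→...O/.XX./XOOX
ply 2: ..XO/.XX./XOO. is terminal -1 (O); from ...O/.XX./XOO. depth 6

value(...O/.XX./XOO., X) = +1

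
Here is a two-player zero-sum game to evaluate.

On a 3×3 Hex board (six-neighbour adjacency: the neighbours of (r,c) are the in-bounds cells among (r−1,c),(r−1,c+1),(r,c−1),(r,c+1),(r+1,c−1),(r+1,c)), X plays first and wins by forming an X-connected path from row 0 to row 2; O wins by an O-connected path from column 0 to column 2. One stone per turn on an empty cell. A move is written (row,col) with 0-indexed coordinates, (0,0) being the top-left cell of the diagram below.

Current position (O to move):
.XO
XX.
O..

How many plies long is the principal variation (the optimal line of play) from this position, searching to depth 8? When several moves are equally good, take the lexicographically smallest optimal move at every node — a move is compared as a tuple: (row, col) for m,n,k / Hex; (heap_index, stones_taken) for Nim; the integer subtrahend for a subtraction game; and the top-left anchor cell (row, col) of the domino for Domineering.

p1 O@[.XO/XX./O..]: (0,0)[OXO/XX./O..]-1 (1,2)[.XO/XXO/O..]-1 (2,1)[.XO/XX./OO.]+1* (2,2)[.XO/XX./O.O]-1
p2 X@[.XO/XX./OO.]: (0,0)[XXO/XX./OO.]-1* (1,2)[.XO/XXX/OO.]-1 (2,2)[.XO/XX./OOX]-1
p3 O@[XXO/XX./OO.]: (1,2)[XXO/XXO/OO.]+1* (2,2)[XXO/XX./OOO]+1
p4 X@[XXO/XXO/OO.] terminal -1; root [.XO/XX./O..] d8

PV length from [.XO/XX./O..]: 3 plies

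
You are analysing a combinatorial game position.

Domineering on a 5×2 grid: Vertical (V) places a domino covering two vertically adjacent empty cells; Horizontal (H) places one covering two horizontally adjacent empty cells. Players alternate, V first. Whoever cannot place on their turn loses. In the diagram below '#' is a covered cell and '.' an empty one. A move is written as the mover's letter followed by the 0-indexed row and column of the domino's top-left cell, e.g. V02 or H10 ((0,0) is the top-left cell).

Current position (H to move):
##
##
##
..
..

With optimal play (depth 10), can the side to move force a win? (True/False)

ply 1, H at ##/##/##/../.. | H30=+1→##/##/##/##/..*; H40=+1→##/##/##/../##
ply 2: ##/##/##/##/.. is terminal -1 (V); from ##/##/##/../.. depth 10

H winning at [##/##/##/../..]: True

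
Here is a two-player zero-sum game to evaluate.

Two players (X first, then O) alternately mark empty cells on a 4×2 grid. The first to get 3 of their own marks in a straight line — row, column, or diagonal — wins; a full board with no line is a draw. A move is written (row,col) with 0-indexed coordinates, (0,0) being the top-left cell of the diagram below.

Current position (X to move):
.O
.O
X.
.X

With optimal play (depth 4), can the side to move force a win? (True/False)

X winning at [.O/.O/X./.X]: False

ply 1, X at .O/.O/X./.X | (0,0)=-1→XO/.O/X./.X; (1,0)=-1→.O/XO/X./.X; (2,1)=+0→.O/.O/XX/.X*; (3,0)=-1→.O/.O/X./XX
ply 2, O at .O/.O/XX/.X | (0,0)=+0→OO/.O/XX/.X*; (1,0)=+0→.O/OO/XX/.X; (3,0)=+0→.O/.O/XX/OX
ply 3, X at OO/.O/XX/.X | (1,0)=+0→OO/XO/XX/.X*; (3,0)=+0→OO/.O/XX/XX
ply 4, O at OO/XO/XX/.X | (3,0)=+0→OO/XO/XX/OX*
ply 5: OO/XO/XX/OX is terminal +0 (X); from .O/.O/X./.X depth 4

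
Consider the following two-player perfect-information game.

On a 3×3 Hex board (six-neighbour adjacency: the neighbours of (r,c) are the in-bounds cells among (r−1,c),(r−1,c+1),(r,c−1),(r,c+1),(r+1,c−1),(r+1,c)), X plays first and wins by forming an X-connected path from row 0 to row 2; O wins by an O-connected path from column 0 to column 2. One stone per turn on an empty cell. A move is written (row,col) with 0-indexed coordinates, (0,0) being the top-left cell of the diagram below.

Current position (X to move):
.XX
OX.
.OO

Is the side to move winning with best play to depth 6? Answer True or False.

ply 1, X at .XX/OX./.OO | (0,0)=-1→XXX/OX./.OO; (1,2)=-1→.XX/OXX/.OO; (2,0)=+1→.XX/OX./XOO*
ply 2: .XX/OX./XOO is terminal -1 (O); from .XX/OX./.OO depth 6

X winning at [.XX/OX./.OO]: True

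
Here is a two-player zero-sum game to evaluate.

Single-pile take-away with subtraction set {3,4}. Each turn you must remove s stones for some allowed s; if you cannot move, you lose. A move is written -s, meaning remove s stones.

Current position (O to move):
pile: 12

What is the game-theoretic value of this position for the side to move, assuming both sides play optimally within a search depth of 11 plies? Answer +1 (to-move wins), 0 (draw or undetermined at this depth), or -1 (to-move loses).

ply 1, O at 12 | -3=+1→9*; -4=+1→8
ply 2, X at 9 | -3=-1→6*; -4=-1→5
ply 3, O at 6 | -3=-1→3; -4=+1→2*
ply 4: 2 is terminal -1 (X); from 12 depth 11

value(12, O) = +1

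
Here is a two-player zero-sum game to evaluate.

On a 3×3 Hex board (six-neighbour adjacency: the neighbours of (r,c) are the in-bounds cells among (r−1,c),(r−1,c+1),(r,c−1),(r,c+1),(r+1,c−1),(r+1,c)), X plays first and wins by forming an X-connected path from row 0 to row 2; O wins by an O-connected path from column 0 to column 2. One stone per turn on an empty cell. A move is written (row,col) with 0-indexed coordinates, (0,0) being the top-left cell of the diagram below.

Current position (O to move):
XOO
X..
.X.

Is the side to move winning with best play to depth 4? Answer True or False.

ply 1, O at XOO/X../.X. | (1,1)=-1→XOO/XO./.X.*; (1,2)=-1→XOO/X.O/.X.; (2,0)=-1→XOO/X../OX.; (2,2)=-1→XOO/X../.XO
ply 2, X at XOO/XO./.X. | (1,2)=-1→XOO/XOX/.X.; (2,0)=+1→XOO/XO./XX.*; (2,2)=-1→XOO/XO./.XX
ply 3: XOO/XO./XX. is terminal -1 (O); from XOO/X../.X. depth 4

O winning at [XOO/X../.X.]: False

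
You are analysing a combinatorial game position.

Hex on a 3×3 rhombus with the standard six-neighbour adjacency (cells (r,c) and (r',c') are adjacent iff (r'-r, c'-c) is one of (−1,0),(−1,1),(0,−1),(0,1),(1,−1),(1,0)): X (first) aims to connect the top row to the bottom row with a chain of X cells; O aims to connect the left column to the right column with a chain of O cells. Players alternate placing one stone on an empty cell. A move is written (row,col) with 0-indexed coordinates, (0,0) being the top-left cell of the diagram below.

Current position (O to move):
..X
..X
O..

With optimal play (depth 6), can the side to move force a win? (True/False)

O winning at [..X/..X/O..]: False

[..X/..X/O..] O move#1: (0,0):-1/O.X/..X/O..*, (0,1):-1/.OX/..X/O.., (1,0):-1/..X/O.X/O.., (1,1):-1/..X/.OX/O.., (2,1):-1/..X/..X/OO., (2,2):-1/..X/..X/O.O
[O.X/..X/O..] X move#2: (0,1):+1/OXX/..X/O..*, (1,0):+1/O.X/X.X/O.., (1,1):+1/O.X/.XX/O.., (2,1):+1/O.X/..X/OX., (2,2):+1/O.X/..X/O.X
[OXX/..X/O..] O move#3: (1,0):-1/OXX/O.X/O..*, (1,1):-1/OXX/.OX/O.., (2,1):-1/OXX/..X/OO., (2,2):-1/OXX/..X/O.O
[OXX/O.X/O..] X move#4: (1,1):+1/OXX/OXX/O..*, (2,1):+1/OXX/O.X/OX., (2,2):+1/OXX/O.X/O.X
[OXX/OXX/O..] O move#5: (2,1):-1/OXX/OXX/OO.*, (2,2):-1/OXX/OXX/O.O
[OXX/OXX/OO.] X move#6: (2,2):+1/OXX/OXX/OOX*
[OXX/OXX/OOX] end (terminal -1, O#7); searched ..X/..X/O.. to 6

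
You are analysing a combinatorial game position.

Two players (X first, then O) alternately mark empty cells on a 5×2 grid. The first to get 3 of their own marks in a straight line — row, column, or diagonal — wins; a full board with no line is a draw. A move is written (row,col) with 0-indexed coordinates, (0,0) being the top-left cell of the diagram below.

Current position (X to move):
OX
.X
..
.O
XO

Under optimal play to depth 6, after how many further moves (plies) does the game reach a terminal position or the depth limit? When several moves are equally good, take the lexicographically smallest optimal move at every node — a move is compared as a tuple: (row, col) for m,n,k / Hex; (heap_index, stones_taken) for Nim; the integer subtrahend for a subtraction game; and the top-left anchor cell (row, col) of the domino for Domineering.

ply 1, X at OX/.X/../.O/XO | (1,0)=-1→OX/XX/../.O/XO; (2,0)=-1→OX/.X/X./.O/XO; (2,1)=+1→OX/.X/.X/.O/XO*; (3,0)=-1→OX/.X/../XO/XO
ply 2: OX/.X/.X/.O/XO is terminal -1 (O); from OX/.X/../.O/XO depth 6

PV length from [OX/.X/../.O/XO]: 1 ply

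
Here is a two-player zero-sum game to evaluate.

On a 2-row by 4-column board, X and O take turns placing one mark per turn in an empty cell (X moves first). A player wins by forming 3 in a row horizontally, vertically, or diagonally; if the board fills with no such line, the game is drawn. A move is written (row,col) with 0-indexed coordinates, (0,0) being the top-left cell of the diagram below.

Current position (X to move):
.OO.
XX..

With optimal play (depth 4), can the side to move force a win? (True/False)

p1 X@[.OO./XX..]: (0,0)[XOO./XX..]-1 (0,3)[.OOX/XX..]-1 (1,2)[.OO./XXX.]+1* (1,3)[.OO./XX.X]-1
p2 O@[.OO./XXX.] terminal -1; root [.OO./XX..] d4

X winning at [.OO./XX..]: True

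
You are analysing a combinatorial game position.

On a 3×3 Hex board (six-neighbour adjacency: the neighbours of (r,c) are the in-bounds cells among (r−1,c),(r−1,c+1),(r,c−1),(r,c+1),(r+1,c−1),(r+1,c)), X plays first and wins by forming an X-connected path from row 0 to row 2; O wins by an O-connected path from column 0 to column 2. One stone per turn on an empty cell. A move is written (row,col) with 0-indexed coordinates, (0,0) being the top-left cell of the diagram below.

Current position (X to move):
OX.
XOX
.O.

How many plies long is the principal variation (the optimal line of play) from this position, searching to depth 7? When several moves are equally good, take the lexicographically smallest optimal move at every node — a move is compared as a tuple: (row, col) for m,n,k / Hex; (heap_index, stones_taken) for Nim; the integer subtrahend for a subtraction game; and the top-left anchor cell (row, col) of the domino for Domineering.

p1 X@[OX./XOX/.O.]: (0,2)[OXX/XOX/.O.]+1* (2,0)[OX./XOX/XO.]+1 (2,2)[OX./XOX/.OX]+1
p2 O@[OXX/XOX/.O.]: (2,0)[OXX/XOX/OO.]-1* (2,2)[OXX/XOX/.OO]-1
p3 X@[OXX/XOX/OO.]: (2,2)[OXX/XOX/OOX]+1*
p4 O@[OXX/XOX/OOX] terminal -1; root [OX./XOX/.O.] d7

PV length from [OX./XOX/.O.]: 3 plies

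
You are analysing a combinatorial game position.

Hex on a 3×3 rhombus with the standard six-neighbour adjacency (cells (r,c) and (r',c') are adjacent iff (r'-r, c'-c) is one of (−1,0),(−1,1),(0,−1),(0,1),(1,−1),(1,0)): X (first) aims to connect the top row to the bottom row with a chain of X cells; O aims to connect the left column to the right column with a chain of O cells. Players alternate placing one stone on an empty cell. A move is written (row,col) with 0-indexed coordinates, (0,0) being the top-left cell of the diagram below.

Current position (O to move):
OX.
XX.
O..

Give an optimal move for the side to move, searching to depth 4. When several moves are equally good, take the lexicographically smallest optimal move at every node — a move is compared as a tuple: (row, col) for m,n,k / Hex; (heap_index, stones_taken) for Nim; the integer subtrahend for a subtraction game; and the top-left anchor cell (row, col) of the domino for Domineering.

ply 1, O at OX./XX./O.. | (0,2)=-1→OXO/XX./O..; (1,2)=-1→OX./XXO/O..; (2,1)=+1→OX./XX./OO.*; (2,2)=-1→OX./XX./O.O
ply 2, X at OX./XX./OO. | (0,2)=-1→OXX/XX./OO.*; (1,2)=-1→OX./XXX/OO.; (2,2)=-1→OX./XX./OOX
ply 3, O at OXX/XX./OO. | (1,2)=+1→OXX/XXO/OO.*; (2,2)=+1→OXX/XX./OOO
ply 4: OXX/XXO/OO. is terminal -1 (X); from OX./XX./O.. depth 4

O's best at [OX./XX./O..]: (2,1)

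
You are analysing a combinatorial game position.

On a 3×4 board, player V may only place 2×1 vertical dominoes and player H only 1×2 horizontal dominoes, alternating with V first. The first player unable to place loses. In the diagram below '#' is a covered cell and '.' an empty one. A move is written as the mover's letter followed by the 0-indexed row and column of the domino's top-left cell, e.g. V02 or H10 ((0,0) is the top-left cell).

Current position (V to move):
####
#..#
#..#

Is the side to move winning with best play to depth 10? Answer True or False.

ply 1, V at ####/#..#/#..# | V11=+1→####/##.#/##.#*; V12=+1→####/#.##/#.##
ply 2: ####/##.#/##.# is terminal -1 (H); from ####/#..#/#..# depth 10

V winning at [####/#..#/#..#]: True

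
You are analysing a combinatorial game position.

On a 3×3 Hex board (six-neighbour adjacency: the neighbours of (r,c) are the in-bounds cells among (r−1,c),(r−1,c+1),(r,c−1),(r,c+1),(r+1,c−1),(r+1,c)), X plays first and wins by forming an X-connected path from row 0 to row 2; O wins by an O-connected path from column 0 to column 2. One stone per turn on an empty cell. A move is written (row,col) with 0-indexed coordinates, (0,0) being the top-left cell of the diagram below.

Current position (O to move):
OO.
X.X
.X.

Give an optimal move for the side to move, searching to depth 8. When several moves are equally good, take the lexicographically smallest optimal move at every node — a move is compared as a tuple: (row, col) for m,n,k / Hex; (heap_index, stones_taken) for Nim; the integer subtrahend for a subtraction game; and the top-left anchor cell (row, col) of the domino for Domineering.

O's best at [OO./X.X/.X.]: (0,2)

p1 O@[OO./X.X/.X.]: (0,2)[OOO/X.X/.X.]+1* (1,1)[OO./XOX/.X.]-1 (2,0)[OO./X.X/OX.]-1 (2,2)[OO./X.X/.XO]-1
p2 X@[OOO/X.X/.X.] terminal -1; root [OO./X.X/.X.] d8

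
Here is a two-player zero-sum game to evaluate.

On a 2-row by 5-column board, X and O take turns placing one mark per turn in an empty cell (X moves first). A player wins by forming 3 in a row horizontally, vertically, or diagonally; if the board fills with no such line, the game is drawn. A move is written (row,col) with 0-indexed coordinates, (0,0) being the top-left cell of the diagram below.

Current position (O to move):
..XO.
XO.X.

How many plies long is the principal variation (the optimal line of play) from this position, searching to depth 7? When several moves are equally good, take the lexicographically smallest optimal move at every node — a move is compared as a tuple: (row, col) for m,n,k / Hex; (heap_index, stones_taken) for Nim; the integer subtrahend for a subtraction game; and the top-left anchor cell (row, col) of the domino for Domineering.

ply 1, O at ..XO./XO.X. | (0,0)=+0→O.XO./XO.X.*; (0,1)=+0→.OXO./XO.X.; (0,4)=+0→..XOO/XO.X.; (1,2)=+0→..XO./XOOX.; (1,4)=+0→..XO./XO.XO
ply 2, X at O.XO./XO.X. | (0,1)=+0→OXXO./XO.X.*; (0,4)=+0→O.XOX/XO.X.; (1,2)=+0→O.XO./XOXX.; (1,4)=+0→O.XO./XO.XX
ply 3, O at OXXO./XO.X. | (0,4)=+0→OXXOO/XO.X.*; (1,2)=+0→OXXO./XOOX.; (1,4)=+0→OXXO./XO.XO
ply 4, X at OXXOO/XO.X. | (1,2)=+0→OXXOO/XOXX.*; (1,4)=+0→OXXOO/XO.XX
ply 5, O at OXXOO/XOXX. | (1,4)=+0→OXXOO/XOXXO*
ply 6: OXXOO/XOXXO is terminal +0 (X); from ..XO./XO.X. depth 7

PV length from [..XO./XO.X.]: 5 plies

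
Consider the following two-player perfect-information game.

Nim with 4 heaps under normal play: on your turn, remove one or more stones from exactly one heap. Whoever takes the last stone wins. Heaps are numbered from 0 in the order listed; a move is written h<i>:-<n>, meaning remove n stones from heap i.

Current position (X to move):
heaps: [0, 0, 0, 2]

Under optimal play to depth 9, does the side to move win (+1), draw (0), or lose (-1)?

p1 X@[(0,0,0,2)]: h3:-1[(0,0,0,1)]-1 h3:-2[(0,0,0,0)]+1*
p2 O@[(0,0,0,0)] terminal -1; root [(0,0,0,2)] d9

value((0,0,0,2), X) = +1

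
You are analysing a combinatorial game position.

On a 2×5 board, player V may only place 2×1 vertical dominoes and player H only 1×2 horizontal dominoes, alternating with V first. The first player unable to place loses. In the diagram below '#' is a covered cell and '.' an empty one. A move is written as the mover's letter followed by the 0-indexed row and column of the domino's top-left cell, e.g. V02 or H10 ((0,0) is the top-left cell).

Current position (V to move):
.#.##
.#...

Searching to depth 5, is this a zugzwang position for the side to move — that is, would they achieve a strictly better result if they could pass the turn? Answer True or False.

zugzwang(.#.##/.#..., V) = False

ply 1, V at .#.##/.#... | V00=-1→##.##/##...; V02=+1→.####/.##..*
ply 2, H at .####/.##.. | H13=-1→.####/.####*
ply 3, V at .####/.#### | V00=+1→#####/#####*
ply 4: #####/##### is terminal -1 (H); from .#.##/.#... depth 5
if V skipped the turn, H would face:
~ ply 1, H at .#.##/.#... | H12=-1→.#.##/.###.*; H13=-1→.#.##/.#.##
~ ply 2, V at .#.##/.###. | V00=+1→##.##/####.*
~ ply 3: ##.##/####. is terminal -1 (H); from .#.##/.#... depth 5
compare (V): move=+1 vs pass=+1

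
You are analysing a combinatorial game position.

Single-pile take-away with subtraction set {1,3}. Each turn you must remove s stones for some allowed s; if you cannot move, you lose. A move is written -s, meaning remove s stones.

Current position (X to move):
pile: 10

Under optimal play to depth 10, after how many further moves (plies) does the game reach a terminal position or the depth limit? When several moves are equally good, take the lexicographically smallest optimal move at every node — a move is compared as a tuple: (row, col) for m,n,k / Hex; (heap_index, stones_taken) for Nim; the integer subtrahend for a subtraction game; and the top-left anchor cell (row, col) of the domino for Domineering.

[10] X move#1: -1:-1/9*, -3:-1/7
[9] O move#2: -1:+1/8*, -3:+1/6
[8] X move#3: -1:-1/7*, -3:-1/5
[7] O move#4: -1:+1/6*, -3:+1/4
[6] X move#5: -1:-1/5*, -3:-1/3
[5] O move#6: -1:+1/4*, -3:+1/2
[4] X move#7: -1:-1/3*, -3:-1/1
[3] O move#8: -1:+1/2*, -3:+1/0
[2] X move#9: -1:-1/1*
[1] O move#10: -1:+1/0*
[0] end (terminal -1, X#11); searched 10 to 10

PV length from [10]: 10 plies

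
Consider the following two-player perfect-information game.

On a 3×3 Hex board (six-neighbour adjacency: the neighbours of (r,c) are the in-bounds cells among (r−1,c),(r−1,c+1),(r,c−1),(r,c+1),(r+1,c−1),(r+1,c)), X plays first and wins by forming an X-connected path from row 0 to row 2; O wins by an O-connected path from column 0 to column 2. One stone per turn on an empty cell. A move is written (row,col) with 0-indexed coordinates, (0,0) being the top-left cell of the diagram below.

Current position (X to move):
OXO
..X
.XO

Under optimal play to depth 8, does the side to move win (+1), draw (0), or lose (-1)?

value(OXO/..X/.XO, X) = +1

[OXO/..X/.XO] X move#1: (1,0):+1/OXO/X.X/.XO*, (1,1):+1/OXO/.XX/.XO, (2,0):+1/OXO/..X/XXO
[OXO/X.X/.XO] O move#2: (1,1):-1/OXO/XOX/.XO*, (2,0):-1/OXO/X.X/OXO
[OXO/XOX/.XO] X move#3: (2,0):+1/OXO/XOX/XXO*
[OXO/XOX/XXO] end (terminal -1, O#4); searched OXO/..X/.XO to 8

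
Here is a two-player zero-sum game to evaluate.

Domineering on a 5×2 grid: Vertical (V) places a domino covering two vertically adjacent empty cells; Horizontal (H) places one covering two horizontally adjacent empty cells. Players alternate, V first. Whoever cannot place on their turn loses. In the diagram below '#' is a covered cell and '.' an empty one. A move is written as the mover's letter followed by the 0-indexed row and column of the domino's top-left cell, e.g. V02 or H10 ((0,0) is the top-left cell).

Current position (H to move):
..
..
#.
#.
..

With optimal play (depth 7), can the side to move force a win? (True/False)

p1 H@[../../#./#./..]: H00[##/../#./#./..]+1* H10[../##/#./#./..]+1 H40[../../#./#./##]-1
p2 V@[##/../#./#./..]: V11[##/.#/##/#./..]-1* V21[##/../##/##/..]-1 V31[##/../#./##/.#]-1
p3 H@[##/.#/##/#./..]: H40[##/.#/##/#./##]+1*
p4 V@[##/.#/##/#./##] terminal -1; root [../../#./#./..] d7

H winning at [../../#./#./..]: True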